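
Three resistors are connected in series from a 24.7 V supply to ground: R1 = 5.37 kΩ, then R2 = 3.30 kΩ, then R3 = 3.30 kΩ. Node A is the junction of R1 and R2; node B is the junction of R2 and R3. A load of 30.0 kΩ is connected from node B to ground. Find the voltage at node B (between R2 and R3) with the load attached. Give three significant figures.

V ≈ 6.31 V

At node B, R3 is in parallel with the load: R3‖R_L = 2.973 kΩ.
Below node A the resistance is R2 + (R3‖R_L) = 6.273 kΩ, so V_A = 24.7 × 6.273/11.64 = 13.31 V.
Then V_B = V_A × (R3‖R_L)/(R2 + R3‖R_L) = 13.31 × 2.973/6.273 = 6.31 V.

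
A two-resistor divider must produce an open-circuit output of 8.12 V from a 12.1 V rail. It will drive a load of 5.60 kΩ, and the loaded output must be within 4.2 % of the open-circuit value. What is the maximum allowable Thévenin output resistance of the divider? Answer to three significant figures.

R_th ≤ 246 Ω

Loading drop = R_th/(R_th + R_L) ≤ 0.0420, so R_th ≤ R_L · ε/(1−ε) = 5.60 kΩ × 0.0420/0.9580 = 246 Ω.
(Any R1, R2 with R2/(R1+R2) = 0.671 and R1‖R2 ≤ 246 Ω will meet the spec.)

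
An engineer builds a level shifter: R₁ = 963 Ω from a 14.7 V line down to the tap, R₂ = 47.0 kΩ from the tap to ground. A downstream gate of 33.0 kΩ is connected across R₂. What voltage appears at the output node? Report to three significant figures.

V_out ≈ 14.0 V

The load sits in parallel with R₂: R₂‖R_L = (47000 × 33000) / (47000 + 33000) = 19390 Ω.
V_out = 14.7 × 19390 / (963 + 19390) = 14.7 × 19390/20350 = 14.0 V.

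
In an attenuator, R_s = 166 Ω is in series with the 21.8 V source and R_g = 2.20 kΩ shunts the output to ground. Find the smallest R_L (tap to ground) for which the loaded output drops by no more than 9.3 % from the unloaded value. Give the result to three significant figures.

Output resistance R_th = R_s‖R_g = (166 × 2200)/2366 = 154.4 Ω.
The fractional drop is R_th/(R_th + R_L); requiring this ≤ 0.0930 gives R_L ≥ R_th(1/0.0930 − 1) = 154.4 × 9.753 = 1.51 kΩ.

R_L(min) ≈ 1.51 kΩ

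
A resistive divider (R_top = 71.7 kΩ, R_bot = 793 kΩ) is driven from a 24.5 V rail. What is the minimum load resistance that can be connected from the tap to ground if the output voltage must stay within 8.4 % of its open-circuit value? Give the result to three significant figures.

Output resistance R_th = R_top‖R_bot = (71.7 × 793)/864.7 = 65.75 kΩ.
The fractional drop is R_th/(R_th + R_L); requiring this ≤ 0.0840 gives R_L ≥ R_th(1/0.0840 − 1) = 65.75 × 10.90 = 717 kΩ.

R_L(min) ≈ 717 kΩ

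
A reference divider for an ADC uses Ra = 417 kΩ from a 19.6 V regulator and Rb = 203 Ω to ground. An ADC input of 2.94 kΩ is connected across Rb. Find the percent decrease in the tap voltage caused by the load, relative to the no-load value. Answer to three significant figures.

6.46 %

The divider's output (Thévenin) resistance is Ra‖Rb = 202.9 Ω.
Fractional drop under load = R_th/(R_th + R_L) = 202.9 / (202.9 + 2940) = 0.06456.
So the output falls by 6.46 %.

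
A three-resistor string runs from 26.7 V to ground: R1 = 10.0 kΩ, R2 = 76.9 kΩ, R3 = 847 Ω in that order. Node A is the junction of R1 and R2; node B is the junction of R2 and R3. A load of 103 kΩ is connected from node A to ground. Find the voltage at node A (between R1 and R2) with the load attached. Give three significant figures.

Below node A the series string R2+R3 = 77750 Ω sits in parallel with the 103000 Ω load: 44300 Ω.
V_A = 26.7 × 44300/(10000 + 44300) = 21.8 V.

V ≈ 21.8 V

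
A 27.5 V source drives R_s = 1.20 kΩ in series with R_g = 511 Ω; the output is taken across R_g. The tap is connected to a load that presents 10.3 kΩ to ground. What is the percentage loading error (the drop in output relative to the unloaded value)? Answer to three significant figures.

The divider's output (Thévenin) resistance is R_s‖R_g = 358.4 Ω.
Fractional drop under load = R_th/(R_th + R_L) = 358.4 / (358.4 + 10300) = 0.03362.
So the output falls by 3.36 %.

3.36 %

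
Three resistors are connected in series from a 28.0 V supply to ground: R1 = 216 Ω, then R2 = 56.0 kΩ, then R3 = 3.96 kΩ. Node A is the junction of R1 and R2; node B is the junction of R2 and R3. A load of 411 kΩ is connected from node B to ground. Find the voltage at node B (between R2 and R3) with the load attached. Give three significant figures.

V ≈ 1.83 V

At node B, R3 is in parallel with the load: R3‖R_L = 3922 Ω.
Below node A the resistance is R2 + (R3‖R_L) = 59920 Ω, so V_A = 28.0 × 59920/60140 = 27.90 V.
Then V_B = V_A × (R3‖R_L)/(R2 + R3‖R_L) = 27.90 × 3922/59920 = 1.83 V.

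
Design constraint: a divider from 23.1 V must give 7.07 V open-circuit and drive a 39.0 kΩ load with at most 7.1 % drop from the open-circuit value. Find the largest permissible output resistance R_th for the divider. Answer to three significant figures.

R_th ≤ 2.98 kΩ

Loading drop = R_th/(R_th + R_L) ≤ 0.0710, so R_th ≤ R_L · ε/(1−ε) = 39.0 kΩ × 0.0710/0.9290 = 2.98 kΩ.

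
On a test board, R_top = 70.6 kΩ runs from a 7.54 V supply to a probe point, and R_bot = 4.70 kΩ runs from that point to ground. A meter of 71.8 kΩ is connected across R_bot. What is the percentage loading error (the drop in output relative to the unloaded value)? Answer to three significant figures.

The divider's output (Thévenin) resistance is R_top‖R_bot = 4.407 kΩ.
Fractional drop under load = R_th/(R_th + R_L) = 4.407 / (4.407 + 71.8) = 0.05782.
So the output falls by 5.78 %.

5.78 %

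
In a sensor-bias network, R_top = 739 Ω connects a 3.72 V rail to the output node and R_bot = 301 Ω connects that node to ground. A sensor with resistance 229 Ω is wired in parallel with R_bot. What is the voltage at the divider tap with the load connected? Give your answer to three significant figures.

V_out ≈ 0.557 V

The load sits in parallel with R_bot: R_bot‖R_L = (301 × 229) / (301 + 229) = 130.1 Ω.
V_out = 3.72 × 130.1 / (739 + 130.1) = 3.72 × 130.1/869.1 = 0.557 V.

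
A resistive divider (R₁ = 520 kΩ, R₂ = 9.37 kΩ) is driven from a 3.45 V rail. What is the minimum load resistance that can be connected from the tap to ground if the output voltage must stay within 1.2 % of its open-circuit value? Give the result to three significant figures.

R_L(min) ≈ 758 kΩ

Output resistance R_th = R₁‖R₂ = (520 × 9.37)/529.4 = 9.204 kΩ.
The fractional drop is R_th/(R_th + R_L); requiring this ≤ 0.0120 gives R_L ≥ R_th(1/0.0120 − 1) = 9.204 × 82.33 = 758 kΩ.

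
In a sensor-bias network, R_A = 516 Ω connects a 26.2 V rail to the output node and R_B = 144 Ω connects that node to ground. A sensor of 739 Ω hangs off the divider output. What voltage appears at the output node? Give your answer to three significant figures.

The load sits in parallel with R_B: R_B‖R_L = (144 × 739) / (144 + 739) = 120.5 Ω.
V_out = 26.2 × 120.5 / (516 + 120.5) = 26.2 × 120.5/636.5 = 4.96 V.

V_out ≈ 4.96 V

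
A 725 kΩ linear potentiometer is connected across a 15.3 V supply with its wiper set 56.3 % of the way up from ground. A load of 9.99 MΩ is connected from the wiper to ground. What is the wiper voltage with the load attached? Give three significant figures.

V ≈ 8.46 V

The wiper splits the pot into (1−α)R = 316.8 kΩ above and αR = 408.2 kΩ below.
Lower section ‖ load = 392.2 kΩ.
V_wiper = 15.3 × 392.2/(316.8 + 392.2) = 8.46 V.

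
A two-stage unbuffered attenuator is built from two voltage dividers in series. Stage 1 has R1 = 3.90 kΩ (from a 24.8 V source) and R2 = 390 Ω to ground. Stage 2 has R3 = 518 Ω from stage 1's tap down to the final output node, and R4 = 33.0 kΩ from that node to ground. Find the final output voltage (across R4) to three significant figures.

V_out ≈ 2.20 V

Stage 2 presents R3+R4 = 33520 Ω as a load on stage 1's tap.
Stage 1's lower leg becomes R2‖(R3+R4) = 385.5 Ω, so V_mid = 24.8 × 385.5/4286 = 2.231 V.
Stage 2 is itself unloaded: V_out = V_mid × R4/(R3+R4) = 2.231 × 33000/33520 = 2.20 V.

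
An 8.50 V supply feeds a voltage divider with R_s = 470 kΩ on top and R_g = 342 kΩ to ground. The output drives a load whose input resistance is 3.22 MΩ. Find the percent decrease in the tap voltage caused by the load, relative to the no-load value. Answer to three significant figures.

5.79 %

The divider's output (Thévenin) resistance is R_s‖R_g = 198.0 kΩ.
Fractional drop under load = R_th/(R_th + R_L) = 198.0 / (198.0 + 3220) = 0.05792.
So the output falls by 5.79 %.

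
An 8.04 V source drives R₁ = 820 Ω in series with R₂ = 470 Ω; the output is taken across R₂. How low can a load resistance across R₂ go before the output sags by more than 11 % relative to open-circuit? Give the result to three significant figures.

R_L(min) ≈ 2.42 kΩ

Output resistance R_th = R₁‖R₂ = (820 × 470)/1290 = 298.8 Ω.
The fractional drop is R_th/(R_th + R_L); requiring this ≤ 0.110 gives R_L ≥ R_th(1/0.110 − 1) = 298.8 × 8.091 = 2.42 kΩ.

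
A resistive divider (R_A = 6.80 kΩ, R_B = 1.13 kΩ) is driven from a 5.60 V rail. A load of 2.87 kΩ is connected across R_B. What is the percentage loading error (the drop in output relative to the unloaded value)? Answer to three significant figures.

25.2 %

Unloaded V = 5.60 × 1.13/7.930 = 0.7980 V.
Loaded: R_B‖R_L = 0.8108 kΩ, giving V = 5.60 × 0.8108/7.611 = 0.5966 V.
Drop = (0.7980 − 0.5966) / 0.7980 = 25.2 %.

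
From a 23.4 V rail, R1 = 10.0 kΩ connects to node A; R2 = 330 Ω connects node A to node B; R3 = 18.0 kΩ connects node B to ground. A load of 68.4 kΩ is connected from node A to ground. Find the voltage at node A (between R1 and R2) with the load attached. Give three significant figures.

Below node A the series string R2+R3 = 18330 Ω sits in parallel with the 68400 Ω load: 14460 Ω.
V_A = 23.4 × 14460/(10000 + 14460) = 13.8 V.

V ≈ 13.8 V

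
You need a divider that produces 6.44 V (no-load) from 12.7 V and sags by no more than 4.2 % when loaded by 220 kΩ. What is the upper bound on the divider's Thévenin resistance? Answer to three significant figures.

R_th ≤ 9.65 kΩ

Loading drop = R_th/(R_th + R_L) ≤ 0.0420, so R_th ≤ R_L · ε/(1−ε) = 220 kΩ × 0.0420/0.9580 = 9.65 kΩ.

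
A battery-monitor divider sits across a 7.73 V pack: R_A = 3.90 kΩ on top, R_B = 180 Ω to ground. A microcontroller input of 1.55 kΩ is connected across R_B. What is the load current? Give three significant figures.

I_L ≈ 0.198 mA

R_B‖R_L = 161.3 Ω; V_out = 7.73 × 161.3/4061 = 0.3070 V.
I_L = V_out / R_L = 0.3070 / 1.55 kΩ = 0.198 mA.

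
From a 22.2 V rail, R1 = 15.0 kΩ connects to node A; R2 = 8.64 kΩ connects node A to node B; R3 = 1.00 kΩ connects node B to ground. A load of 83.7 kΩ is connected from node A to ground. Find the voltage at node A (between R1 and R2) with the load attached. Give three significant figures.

Below node A the series string R2+R3 = 9.640 kΩ sits in parallel with the 83.7 kΩ load: 8.644 kΩ.
V_A = 22.2 × 8.644/(15.0 + 8.644) = 8.12 V.

V ≈ 8.12 V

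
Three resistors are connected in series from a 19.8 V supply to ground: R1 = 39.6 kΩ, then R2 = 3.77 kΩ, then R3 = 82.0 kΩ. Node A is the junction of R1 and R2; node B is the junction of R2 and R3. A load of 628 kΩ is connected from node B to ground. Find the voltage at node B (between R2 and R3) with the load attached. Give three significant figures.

V ≈ 12.4 V

At node B, R3 is in parallel with the load: R3‖R_L = 72.53 kΩ.
Below node A the resistance is R2 + (R3‖R_L) = 76.30 kΩ, so V_A = 19.8 × 76.30/115.9 = 13.03 V.
Then V_B = V_A × (R3‖R_L)/(R2 + R3‖R_L) = 13.03 × 72.53/76.30 = 12.4 V.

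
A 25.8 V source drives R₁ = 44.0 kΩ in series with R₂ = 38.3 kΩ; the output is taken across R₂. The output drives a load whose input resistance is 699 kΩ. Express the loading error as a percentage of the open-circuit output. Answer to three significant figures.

The divider's output (Thévenin) resistance is R₁‖R₂ = 20.48 kΩ.
Fractional drop under load = R_th/(R_th + R_L) = 20.48 / (20.48 + 699) = 0.02846.
So the output falls by 2.85 %.

2.85 %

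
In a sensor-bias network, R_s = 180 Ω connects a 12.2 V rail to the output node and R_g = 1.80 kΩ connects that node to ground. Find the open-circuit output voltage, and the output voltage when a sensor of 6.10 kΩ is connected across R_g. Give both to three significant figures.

Open-circuit: V = 12.2 × 1800/(180 + 1800) = 11.1 V.
With the load, R_g becomes R_g‖R_L = 1390 Ω, so V = 12.2 × 1390/1570 = 10.8 V.

Unloaded: 11.1 V; loaded: 10.8 V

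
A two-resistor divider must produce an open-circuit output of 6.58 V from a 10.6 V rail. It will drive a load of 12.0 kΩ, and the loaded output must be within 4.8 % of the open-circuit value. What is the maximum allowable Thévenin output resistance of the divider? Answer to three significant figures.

R_th ≤ 605 Ω

Loading drop = R_th/(R_th + R_L) ≤ 0.0480, so R_th ≤ R_L · ε/(1−ε) = 12.0 kΩ × 0.0480/0.9520 = 605 Ω.
(Any R1, R2 with R2/(R1+R2) = 0.621 and R1‖R2 ≤ 605 Ω will meet the spec.)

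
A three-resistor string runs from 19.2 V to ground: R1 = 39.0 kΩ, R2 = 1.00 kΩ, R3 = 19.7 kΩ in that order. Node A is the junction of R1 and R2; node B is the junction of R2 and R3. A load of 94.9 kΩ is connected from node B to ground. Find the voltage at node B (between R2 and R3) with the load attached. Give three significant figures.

At node B, R3 is in parallel with the load: R3‖R_L = 16.31 kΩ.
Below node A the resistance is R2 + (R3‖R_L) = 17.31 kΩ, so V_A = 19.2 × 17.31/56.31 = 5.903 V.
Then V_B = V_A × (R3‖R_L)/(R2 + R3‖R_L) = 5.903 × 16.31/17.31 = 5.56 V.

V ≈ 5.56 V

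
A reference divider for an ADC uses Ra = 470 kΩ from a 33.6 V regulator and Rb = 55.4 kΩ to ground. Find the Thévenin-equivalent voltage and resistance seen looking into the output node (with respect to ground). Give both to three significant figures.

V_th is the open-circuit tap voltage: 33.6 × 55.4/(470 + 55.4) = 3.54 V.
With the supply zeroed, Ra and Rb appear in parallel from the tap: R_th = Ra‖Rb = (470 × 55.4)/525.4 = 49.6 kΩ.

V_th = 3.54 V, R_th = 49.6 kΩ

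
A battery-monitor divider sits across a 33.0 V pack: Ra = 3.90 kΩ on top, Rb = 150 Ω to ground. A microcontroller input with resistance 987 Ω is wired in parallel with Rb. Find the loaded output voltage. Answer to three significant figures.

The load sits in parallel with Rb: Rb‖R_L = (150 × 987) / (150 + 987) = 130.2 Ω.
V_out = 33.0 × 130.2 / (3900 + 130.2) = 33.0 × 130.2/4030 = 1.07 V.

V_out ≈ 1.07 V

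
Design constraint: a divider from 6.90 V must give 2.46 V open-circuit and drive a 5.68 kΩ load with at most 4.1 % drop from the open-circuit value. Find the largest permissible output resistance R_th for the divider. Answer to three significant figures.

Loading drop = R_th/(R_th + R_L) ≤ 0.0410, so R_th ≤ R_L · ε/(1−ε) = 5.68 kΩ × 0.0410/0.9590 = 243 Ω.

R_th ≤ 243 Ω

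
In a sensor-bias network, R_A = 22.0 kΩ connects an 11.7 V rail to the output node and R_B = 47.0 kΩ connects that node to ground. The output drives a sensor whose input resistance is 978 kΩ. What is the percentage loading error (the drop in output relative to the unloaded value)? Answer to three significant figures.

The divider's output (Thévenin) resistance is R_A‖R_B = 14.99 kΩ.
Fractional drop under load = R_th/(R_th + R_L) = 14.99 / (14.99 + 978) = 0.01509.
So the output falls by 1.51 %.

1.51 %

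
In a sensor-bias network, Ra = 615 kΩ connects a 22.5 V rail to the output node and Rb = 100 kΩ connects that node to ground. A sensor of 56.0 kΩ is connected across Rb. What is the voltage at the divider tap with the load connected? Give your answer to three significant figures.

The load sits in parallel with Rb: Rb‖R_L = (100 × 56.0) / (100 + 56.0) = 35.90 kΩ.
V_out = 22.5 × 35.90 / (615 + 35.90) = 22.5 × 35.90/650.9 = 1.24 V.

V_out ≈ 1.24 V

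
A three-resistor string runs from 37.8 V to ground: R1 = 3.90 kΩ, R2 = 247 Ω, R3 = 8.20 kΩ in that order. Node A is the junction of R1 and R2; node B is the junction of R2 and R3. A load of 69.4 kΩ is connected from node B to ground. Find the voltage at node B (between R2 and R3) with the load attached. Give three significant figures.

At node B, R3 is in parallel with the load: R3‖R_L = 7334 Ω.
Below node A the resistance is R2 + (R3‖R_L) = 7581 Ω, so V_A = 37.8 × 7581/11480 = 24.96 V.
Then V_B = V_A × (R3‖R_L)/(R2 + R3‖R_L) = 24.96 × 7334/7581 = 24.1 V.

V ≈ 24.1 V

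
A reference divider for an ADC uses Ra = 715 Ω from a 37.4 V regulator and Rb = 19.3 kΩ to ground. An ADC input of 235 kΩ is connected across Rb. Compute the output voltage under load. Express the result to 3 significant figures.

The load sits in parallel with Rb: Rb‖R_L = (19300 × 235000) / (19300 + 235000) = 17840 Ω.
V_out = 37.4 × 17840 / (715 + 17840) = 37.4 × 17840/18550 = 36.0 V.

V_out ≈ 36.0 V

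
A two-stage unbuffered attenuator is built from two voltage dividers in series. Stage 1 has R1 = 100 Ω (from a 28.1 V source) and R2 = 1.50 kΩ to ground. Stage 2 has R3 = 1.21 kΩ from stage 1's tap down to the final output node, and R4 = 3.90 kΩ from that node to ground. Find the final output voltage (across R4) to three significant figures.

Stage 2 presents R3+R4 = 5110 Ω as a load on stage 1's tap.
Stage 1's lower leg becomes R2‖(R3+R4) = 1160 Ω, so V_mid = 28.1 × 1160/1260 = 25.87 V.
Stage 2 is itself unloaded: V_out = V_mid × R4/(R3+R4) = 25.87 × 3900/5110 = 19.7 V.

V_out ≈ 19.7 V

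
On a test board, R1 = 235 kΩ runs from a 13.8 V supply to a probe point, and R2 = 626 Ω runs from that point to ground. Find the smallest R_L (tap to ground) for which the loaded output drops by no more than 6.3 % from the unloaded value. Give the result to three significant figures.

Output resistance R_th = R1‖R2 = (235000 × 626)/235600 = 624.3 Ω.
The fractional drop is R_th/(R_th + R_L); requiring this ≤ 0.0630 gives R_L ≥ R_th(1/0.0630 − 1) = 624.3 × 14.87 = 9.29 kΩ.

R_L(min) ≈ 9.29 kΩ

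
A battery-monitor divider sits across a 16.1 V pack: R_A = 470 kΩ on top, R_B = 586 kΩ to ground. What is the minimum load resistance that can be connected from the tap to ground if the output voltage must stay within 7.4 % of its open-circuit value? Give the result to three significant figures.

R_L(min) ≈ 3.26 MΩ

Output resistance R_th = R_A‖R_B = (470 × 586)/1056 = 260.8 kΩ.
The fractional drop is R_th/(R_th + R_L); requiring this ≤ 0.0740 gives R_L ≥ R_th(1/0.0740 − 1) = 260.8 × 12.51 = 3.26 MΩ.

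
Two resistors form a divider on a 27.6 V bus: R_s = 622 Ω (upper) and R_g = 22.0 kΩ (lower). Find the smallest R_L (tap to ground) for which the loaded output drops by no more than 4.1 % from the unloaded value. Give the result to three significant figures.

R_L(min) ≈ 14.1 kΩ

Output resistance R_th = R_s‖R_g = (622 × 22000)/22620 = 604.9 Ω.
The fractional drop is R_th/(R_th + R_L); requiring this ≤ 0.0410 gives R_L ≥ R_th(1/0.0410 − 1) = 604.9 × 23.39 = 14.1 kΩ.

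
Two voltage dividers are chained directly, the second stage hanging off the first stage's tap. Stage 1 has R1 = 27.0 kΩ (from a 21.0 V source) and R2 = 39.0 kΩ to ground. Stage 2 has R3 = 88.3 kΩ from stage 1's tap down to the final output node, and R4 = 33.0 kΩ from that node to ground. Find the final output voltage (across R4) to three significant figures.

Stage 2 presents R3+R4 = 121.3 kΩ as a load on stage 1's tap.
Stage 1's lower leg becomes R2‖(R3+R4) = 29.51 kΩ, so V_mid = 21.0 × 29.51/56.51 = 10.97 V.
Stage 2 is itself unloaded: V_out = V_mid × R4/(R3+R4) = 10.97 × 33.0/121.3 = 2.98 V.

V_out ≈ 2.98 V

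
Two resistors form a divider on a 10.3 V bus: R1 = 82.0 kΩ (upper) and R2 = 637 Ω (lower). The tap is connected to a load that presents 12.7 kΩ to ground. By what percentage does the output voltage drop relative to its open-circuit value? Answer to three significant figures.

The divider's output (Thévenin) resistance is R1‖R2 = 632.1 Ω.
Fractional drop under load = R_th/(R_th + R_L) = 632.1 / (632.1 + 12700) = 0.04741.
So the output falls by 4.74 %.

4.74 %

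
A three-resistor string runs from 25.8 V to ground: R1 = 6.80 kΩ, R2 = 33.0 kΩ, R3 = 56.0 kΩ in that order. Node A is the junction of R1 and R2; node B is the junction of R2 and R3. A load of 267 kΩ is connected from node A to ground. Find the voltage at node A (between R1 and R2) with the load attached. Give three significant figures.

Below node A the series string R2+R3 = 89.00 kΩ sits in parallel with the 267 kΩ load: 66.75 kΩ.
V_A = 25.8 × 66.75/(6.80 + 66.75) = 23.4 V.

V ≈ 23.4 V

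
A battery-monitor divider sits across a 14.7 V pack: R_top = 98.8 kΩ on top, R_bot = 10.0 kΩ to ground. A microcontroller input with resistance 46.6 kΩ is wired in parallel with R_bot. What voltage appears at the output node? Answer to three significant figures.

V_out ≈ 1.13 V

The load sits in parallel with R_bot: R_bot‖R_L = (10.0 × 46.6) / (10.0 + 46.6) = 8.233 kΩ.
V_out = 14.7 × 8.233 / (98.8 + 8.233) = 14.7 × 8.233/107.0 = 1.13 V.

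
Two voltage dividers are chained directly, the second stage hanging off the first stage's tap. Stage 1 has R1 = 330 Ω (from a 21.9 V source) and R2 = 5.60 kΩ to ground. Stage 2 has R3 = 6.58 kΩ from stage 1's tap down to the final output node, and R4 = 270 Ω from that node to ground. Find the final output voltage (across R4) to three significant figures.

Stage 2 presents R3+R4 = 6850 Ω as a load on stage 1's tap.
Stage 1's lower leg becomes R2‖(R3+R4) = 3081 Ω, so V_mid = 21.9 × 3081/3411 = 19.78 V.
Stage 2 is itself unloaded: V_out = V_mid × R4/(R3+R4) = 19.78 × 270/6850 = 0.780 V.

V_out ≈ 0.780 V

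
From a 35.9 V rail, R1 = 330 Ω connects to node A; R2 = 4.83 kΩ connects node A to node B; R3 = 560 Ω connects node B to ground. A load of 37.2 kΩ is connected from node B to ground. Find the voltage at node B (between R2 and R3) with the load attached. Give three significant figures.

At node B, R3 is in parallel with the load: R3‖R_L = 551.7 Ω.
Below node A the resistance is R2 + (R3‖R_L) = 5382 Ω, so V_A = 35.9 × 5382/5712 = 33.83 V.
Then V_B = V_A × (R3‖R_L)/(R2 + R3‖R_L) = 33.83 × 551.7/5382 = 3.47 V.

V ≈ 3.47 V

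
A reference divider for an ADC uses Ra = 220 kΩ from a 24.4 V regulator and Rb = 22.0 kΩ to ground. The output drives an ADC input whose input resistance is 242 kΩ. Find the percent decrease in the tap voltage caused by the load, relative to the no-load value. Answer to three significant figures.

7.63 %

The divider's output (Thévenin) resistance is Ra‖Rb = 20.00 kΩ.
Fractional drop under load = R_th/(R_th + R_L) = 20.00 / (20.00 + 242) = 0.07634.
So the output falls by 7.63 %.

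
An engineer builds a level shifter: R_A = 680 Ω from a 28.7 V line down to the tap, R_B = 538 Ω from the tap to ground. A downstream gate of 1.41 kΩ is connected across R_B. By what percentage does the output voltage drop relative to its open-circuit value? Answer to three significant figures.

17.6 %

The divider's output (Thévenin) resistance is R_A‖R_B = 300.4 Ω.
Fractional drop under load = R_th/(R_th + R_L) = 300.4 / (300.4 + 1410) = 0.1756.
So the output falls by 17.6 %.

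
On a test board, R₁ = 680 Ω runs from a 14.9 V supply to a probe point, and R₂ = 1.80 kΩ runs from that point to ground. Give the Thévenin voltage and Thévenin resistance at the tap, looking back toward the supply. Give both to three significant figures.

V_th = 10.8 V, R_th = 494 Ω

V_th is the open-circuit tap voltage: 14.9 × 1800/(680 + 1800) = 10.8 V.
With the supply zeroed, R₁ and R₂ appear in parallel from the tap: R_th = R₁‖R₂ = (680 × 1800)/2480 = 494 Ω.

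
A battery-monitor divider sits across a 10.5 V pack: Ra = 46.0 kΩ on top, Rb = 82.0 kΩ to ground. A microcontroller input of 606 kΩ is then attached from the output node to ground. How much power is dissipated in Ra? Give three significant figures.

P ≈ 0.363 mW

Total resistance from the source is Ra + (Rb‖R_L) = 118.2 kΩ, so I = 10.5/118.2 kΩ = 0.08881 mA.
P = I²·Ra = (0.08881 mA)² × 46.0 kΩ = 0.363 mW.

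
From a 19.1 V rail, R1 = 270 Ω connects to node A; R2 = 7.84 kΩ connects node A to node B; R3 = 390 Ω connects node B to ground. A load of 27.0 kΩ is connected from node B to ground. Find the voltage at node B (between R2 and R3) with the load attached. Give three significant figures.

At node B, R3 is in parallel with the load: R3‖R_L = 384.4 Ω.
Below node A the resistance is R2 + (R3‖R_L) = 8224 Ω, so V_A = 19.1 × 8224/8494 = 18.49 V.
Then V_B = V_A × (R3‖R_L)/(R2 + R3‖R_L) = 18.49 × 384.4/8224 = 0.864 V.

V ≈ 0.864 V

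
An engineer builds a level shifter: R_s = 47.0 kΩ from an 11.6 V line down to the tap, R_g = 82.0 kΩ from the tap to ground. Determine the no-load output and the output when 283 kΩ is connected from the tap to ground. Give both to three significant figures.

Open-circuit: V = 11.6 × 82.0/(47.0 + 82.0) = 7.37 V.
With the load, R_g becomes R_g‖R_L = 63.58 kΩ, so V = 11.6 × 63.58/110.6 = 6.67 V.

Unloaded: 7.37 V; loaded: 6.67 V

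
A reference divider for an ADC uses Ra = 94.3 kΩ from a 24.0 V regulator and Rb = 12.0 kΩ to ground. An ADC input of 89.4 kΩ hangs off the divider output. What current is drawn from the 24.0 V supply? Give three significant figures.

I ≈ 0.229 mA

Rb‖R_L = 10.58 kΩ, so the source sees Ra + Rb‖R_L = 104.9 kΩ.
I = 24.0 V / 104.9 kΩ = 0.229 mA.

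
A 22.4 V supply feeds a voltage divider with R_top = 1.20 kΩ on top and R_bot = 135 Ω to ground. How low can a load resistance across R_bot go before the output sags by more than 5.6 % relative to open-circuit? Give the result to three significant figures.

Output resistance R_th = R_top‖R_bot = (1200 × 135)/1335 = 121.3 Ω.
The fractional drop is R_th/(R_th + R_L); requiring this ≤ 0.0560 gives R_L ≥ R_th(1/0.0560 − 1) = 121.3 × 16.86 = 2.05 kΩ.

R_L(min) ≈ 2.05 kΩ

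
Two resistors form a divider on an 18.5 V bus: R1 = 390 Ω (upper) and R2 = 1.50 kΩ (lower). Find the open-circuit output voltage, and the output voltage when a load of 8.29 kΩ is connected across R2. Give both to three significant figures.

Unloaded: 14.7 V; loaded: 14.2 V

Open-circuit: V = 18.5 × 1500/(390 + 1500) = 14.7 V.
With the load, R2 becomes R2‖R_L = 1270 Ω, so V = 18.5 × 1270/1660 = 14.2 V.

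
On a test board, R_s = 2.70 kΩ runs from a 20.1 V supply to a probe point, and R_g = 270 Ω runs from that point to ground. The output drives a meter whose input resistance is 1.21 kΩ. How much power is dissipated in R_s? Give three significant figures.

P ≈ 128 mW

Total resistance from the source is R_s + (R_g‖R_L) = 2921 Ω, so I = 20.1/2921 Ω = 6.882 mA.
P = I²·R_s = (6.882 mA)² × 2.70 kΩ = 128 mW.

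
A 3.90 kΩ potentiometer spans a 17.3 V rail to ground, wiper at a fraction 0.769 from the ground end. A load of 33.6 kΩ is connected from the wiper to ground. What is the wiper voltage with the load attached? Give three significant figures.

V ≈ 13.0 V

The wiper splits the pot into (1−α)R = 900.9 Ω above and αR = 2999 Ω below.
Lower section ‖ load = 2753 Ω.
V_wiper = 17.3 × 2753/(900.9 + 2753) = 13.0 V.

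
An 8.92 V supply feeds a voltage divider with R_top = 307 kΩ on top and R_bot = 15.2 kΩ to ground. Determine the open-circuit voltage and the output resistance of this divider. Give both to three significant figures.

V_th is the open-circuit tap voltage: 8.92 × 15.2/(307 + 15.2) = 0.421 V.
With the supply zeroed, R_top and R_bot appear in parallel from the tap: R_th = R_top‖R_bot = (307 × 15.2)/322.2 = 14.5 kΩ.

V_th = 0.421 V, R_th = 14.5 kΩ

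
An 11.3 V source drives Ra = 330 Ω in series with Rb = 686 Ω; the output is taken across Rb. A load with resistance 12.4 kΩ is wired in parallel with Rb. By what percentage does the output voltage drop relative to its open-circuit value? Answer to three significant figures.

1.77 %

The divider's output (Thévenin) resistance is Ra‖Rb = 222.8 Ω.
Fractional drop under load = R_th/(R_th + R_L) = 222.8 / (222.8 + 12400) = 0.01765.
So the output falls by 1.77 %.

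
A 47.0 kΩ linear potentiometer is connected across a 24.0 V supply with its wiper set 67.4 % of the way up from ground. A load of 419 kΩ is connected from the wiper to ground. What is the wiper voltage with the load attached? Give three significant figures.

V ≈ 15.8 V

The wiper splits the pot into (1−α)R = 15.32 kΩ above and αR = 31.68 kΩ below.
Lower section ‖ load = 29.45 kΩ.
V_wiper = 24.0 × 29.45/(15.32 + 29.45) = 15.8 V.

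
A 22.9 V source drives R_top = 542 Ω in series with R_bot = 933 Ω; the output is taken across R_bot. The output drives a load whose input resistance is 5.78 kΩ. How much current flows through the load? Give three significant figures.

R_bot‖R_L = 803.3 Ω; V_out = 22.9 × 803.3/1345 = 13.67 V.
I_L = V_out / R_L = 13.67 / 5.78 kΩ = 2.37 mA.

I_L ≈ 2.37 mA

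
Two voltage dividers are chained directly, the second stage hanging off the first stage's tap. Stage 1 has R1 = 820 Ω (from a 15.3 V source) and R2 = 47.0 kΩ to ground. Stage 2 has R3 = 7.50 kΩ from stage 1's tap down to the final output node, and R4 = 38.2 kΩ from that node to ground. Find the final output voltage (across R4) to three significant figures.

Stage 2 presents R3+R4 = 45700 Ω as a load on stage 1's tap.
Stage 1's lower leg becomes R2‖(R3+R4) = 23170 Ω, so V_mid = 15.3 × 23170/23990 = 14.78 V.
Stage 2 is itself unloaded: V_out = V_mid × R4/(R3+R4) = 14.78 × 38200/45700 = 12.4 V.

V_out ≈ 12.4 V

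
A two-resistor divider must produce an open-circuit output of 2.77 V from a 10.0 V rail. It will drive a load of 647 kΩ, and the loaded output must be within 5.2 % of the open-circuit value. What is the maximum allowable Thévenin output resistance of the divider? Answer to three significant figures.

Loading drop = R_th/(R_th + R_L) ≤ 0.0520, so R_th ≤ R_L · ε/(1−ε) = 647 kΩ × 0.0520/0.9480 = 35.5 kΩ.
(Any R1, R2 with R2/(R1+R2) = 0.277 and R1‖R2 ≤ 35.5 kΩ will meet the spec.)

R_th ≤ 35.5 kΩ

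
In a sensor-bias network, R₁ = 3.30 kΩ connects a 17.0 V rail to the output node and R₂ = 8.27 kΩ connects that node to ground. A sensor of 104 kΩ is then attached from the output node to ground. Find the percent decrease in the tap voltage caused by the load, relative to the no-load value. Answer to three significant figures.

2.22 %

The divider's output (Thévenin) resistance is R₁‖R₂ = 2.359 kΩ.
Fractional drop under load = R_th/(R_th + R_L) = 2.359 / (2.359 + 104) = 0.02218.
So the output falls by 2.22 %.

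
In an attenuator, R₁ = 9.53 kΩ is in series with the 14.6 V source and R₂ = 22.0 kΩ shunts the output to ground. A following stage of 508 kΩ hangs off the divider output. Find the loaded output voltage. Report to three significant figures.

V_out ≈ 10.1 V

The load sits in parallel with R₂: R₂‖R_L = (22.0 × 508) / (22.0 + 508) = 21.09 kΩ.
V_out = 14.6 × 21.09 / (9.53 + 21.09) = 14.6 × 21.09/30.62 = 10.1 V.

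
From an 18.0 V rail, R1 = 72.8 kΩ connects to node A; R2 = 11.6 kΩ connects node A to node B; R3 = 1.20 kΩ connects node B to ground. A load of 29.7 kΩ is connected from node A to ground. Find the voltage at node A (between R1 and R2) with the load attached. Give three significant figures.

V ≈ 1.97 V

Below node A the series string R2+R3 = 12.80 kΩ sits in parallel with the 29.7 kΩ load: 8.945 kΩ.
V_A = 18.0 × 8.945/(72.8 + 8.945) = 1.97 V.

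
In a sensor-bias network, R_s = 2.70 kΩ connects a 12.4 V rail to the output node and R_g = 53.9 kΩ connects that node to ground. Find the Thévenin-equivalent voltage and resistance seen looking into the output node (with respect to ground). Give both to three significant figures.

V_th is the open-circuit tap voltage: 12.4 × 53.9/(2.70 + 53.9) = 11.8 V.
With the supply zeroed, R_s and R_g appear in parallel from the tap: R_th = R_s‖R_g = (2.70 × 53.9)/56.60 = 2.57 kΩ.

V_th = 11.8 V, R_th = 2.57 kΩ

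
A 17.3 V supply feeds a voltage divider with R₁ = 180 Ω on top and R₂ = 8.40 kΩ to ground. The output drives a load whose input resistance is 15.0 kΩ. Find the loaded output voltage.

The load sits in parallel with R₂: R₂‖R_L = (8400 × 15000) / (8400 + 15000) = 5385 Ω.
V_out = 17.3 × 5385 / (180 + 5385) = 17.3 × 5385/5565 = 16.7 V.

V_out ≈ 16.7 V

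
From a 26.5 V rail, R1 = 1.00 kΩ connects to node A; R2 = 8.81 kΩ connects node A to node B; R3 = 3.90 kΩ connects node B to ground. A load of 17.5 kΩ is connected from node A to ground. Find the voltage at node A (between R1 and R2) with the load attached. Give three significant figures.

Below node A the series string R2+R3 = 12.71 kΩ sits in parallel with the 17.5 kΩ load: 7.363 kΩ.
V_A = 26.5 × 7.363/(1.00 + 7.363) = 23.3 V.

V ≈ 23.3 V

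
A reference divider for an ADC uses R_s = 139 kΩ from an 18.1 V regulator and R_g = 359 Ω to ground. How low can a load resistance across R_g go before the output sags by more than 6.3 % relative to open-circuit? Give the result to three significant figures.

Output resistance R_th = R_s‖R_g = (139000 × 359)/139400 = 358.1 Ω.
The fractional drop is R_th/(R_th + R_L); requiring this ≤ 0.0630 gives R_L ≥ R_th(1/0.0630 − 1) = 358.1 × 14.87 = 5.33 kΩ.

R_L(min) ≈ 5.33 kΩ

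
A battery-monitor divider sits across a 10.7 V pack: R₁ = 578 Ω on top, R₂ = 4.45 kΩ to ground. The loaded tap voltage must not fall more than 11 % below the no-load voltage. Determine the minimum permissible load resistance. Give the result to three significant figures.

R_L(min) ≈ 4.14 kΩ

Output resistance R_th = R₁‖R₂ = (578 × 4450)/5028 = 511.6 Ω.
The fractional drop is R_th/(R_th + R_L); requiring this ≤ 0.110 gives R_L ≥ R_th(1/0.110 − 1) = 511.6 × 8.091 = 4.14 kΩ.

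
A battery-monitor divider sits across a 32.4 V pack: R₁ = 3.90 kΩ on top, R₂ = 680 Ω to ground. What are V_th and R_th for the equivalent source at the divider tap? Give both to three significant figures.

V_th is the open-circuit tap voltage: 32.4 × 680/(3900 + 680) = 4.81 V.
With the supply zeroed, R₁ and R₂ appear in parallel from the tap: R_th = R₁‖R₂ = (3900 × 680)/4580 = 579 Ω.

V_th = 4.81 V, R_th = 579 Ω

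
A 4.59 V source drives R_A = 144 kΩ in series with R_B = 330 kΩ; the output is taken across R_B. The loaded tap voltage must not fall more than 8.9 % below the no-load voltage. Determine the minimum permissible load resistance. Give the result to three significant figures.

Output resistance R_th = R_A‖R_B = (144 × 330)/474.0 = 100.3 kΩ.
The fractional drop is R_th/(R_th + R_L); requiring this ≤ 0.0890 gives R_L ≥ R_th(1/0.0890 − 1) = 100.3 × 10.24 = 1.03 MΩ.

R_L(min) ≈ 1.03 MΩ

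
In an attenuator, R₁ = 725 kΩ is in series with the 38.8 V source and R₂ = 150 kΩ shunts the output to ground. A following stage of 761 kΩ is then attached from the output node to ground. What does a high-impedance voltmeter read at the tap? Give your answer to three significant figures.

The load sits in parallel with R₂: R₂‖R_L = (150 × 761) / (150 + 761) = 125.3 kΩ.
V_out = 38.8 × 125.3 / (725 + 125.3) = 38.8 × 125.3/850.3 = 5.72 V.

V_out ≈ 5.72 V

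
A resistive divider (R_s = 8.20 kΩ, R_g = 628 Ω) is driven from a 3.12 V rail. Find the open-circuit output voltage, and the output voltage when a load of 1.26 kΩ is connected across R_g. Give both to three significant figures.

Unloaded: 0.222 V; loaded: 0.152 V

Open-circuit: V = 3.12 × 628/(8200 + 628) = 0.222 V.
With the load, R_g becomes R_g‖R_L = 419.1 Ω, so V = 3.12 × 419.1/8619 = 0.152 V.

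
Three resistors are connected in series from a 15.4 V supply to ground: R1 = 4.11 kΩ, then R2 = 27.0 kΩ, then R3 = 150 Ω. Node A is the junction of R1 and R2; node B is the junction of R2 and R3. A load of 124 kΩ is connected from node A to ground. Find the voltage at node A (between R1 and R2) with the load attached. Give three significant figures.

Below node A the series string R2+R3 = 27150 Ω sits in parallel with the 124000 Ω load: 22270 Ω.
V_A = 15.4 × 22270/(4110 + 22270) = 13.0 V.

V ≈ 13.0 V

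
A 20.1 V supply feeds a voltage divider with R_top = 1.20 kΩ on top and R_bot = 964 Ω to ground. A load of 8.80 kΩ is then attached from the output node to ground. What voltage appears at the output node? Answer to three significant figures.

V_out ≈ 8.44 V

The load sits in parallel with R_bot: R_bot‖R_L = (964 × 8800) / (964 + 8800) = 868.8 Ω.
V_out = 20.1 × 868.8 / (1200 + 868.8) = 20.1 × 868.8/2069 = 8.44 V.
(Unloaded it would have been 8.95 V.)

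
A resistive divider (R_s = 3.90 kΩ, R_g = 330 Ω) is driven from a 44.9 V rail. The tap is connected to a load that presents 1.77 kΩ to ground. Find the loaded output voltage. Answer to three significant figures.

V_out ≈ 2.99 V

The load sits in parallel with R_g: R_g‖R_L = (330 × 1770) / (330 + 1770) = 278.1 Ω.
V_out = 44.9 × 278.1 / (3900 + 278.1) = 44.9 × 278.1/4178 = 2.99 V.
(Unloaded it would have been 3.50 V.)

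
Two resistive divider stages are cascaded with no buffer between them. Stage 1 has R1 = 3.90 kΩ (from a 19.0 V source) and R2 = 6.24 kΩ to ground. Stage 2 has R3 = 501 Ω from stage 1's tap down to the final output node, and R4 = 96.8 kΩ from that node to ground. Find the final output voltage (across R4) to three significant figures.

Stage 2 presents R3+R4 = 97300 Ω as a load on stage 1's tap.
Stage 1's lower leg becomes R2‖(R3+R4) = 5864 Ω, so V_mid = 19.0 × 5864/9764 = 11.41 V.
Stage 2 is itself unloaded: V_out = V_mid × R4/(R3+R4) = 11.41 × 96800/97300 = 11.4 V.

V_out ≈ 11.4 V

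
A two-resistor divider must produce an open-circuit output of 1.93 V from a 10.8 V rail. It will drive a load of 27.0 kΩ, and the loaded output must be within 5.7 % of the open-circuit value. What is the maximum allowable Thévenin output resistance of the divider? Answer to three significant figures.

Loading drop = R_th/(R_th + R_L) ≤ 0.0570, so R_th ≤ R_L · ε/(1−ε) = 27.0 kΩ × 0.0570/0.9430 = 1.63 kΩ.

R_th ≤ 1.63 kΩ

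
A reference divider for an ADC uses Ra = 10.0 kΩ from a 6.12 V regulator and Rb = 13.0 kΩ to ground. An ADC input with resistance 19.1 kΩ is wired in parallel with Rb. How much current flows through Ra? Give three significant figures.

Rb‖R_L = 7.735 kΩ, so the source sees Ra + Rb‖R_L = 17.74 kΩ.
I = 6.12 V / 17.74 kΩ = 0.345 mA.

I ≈ 0.345 mA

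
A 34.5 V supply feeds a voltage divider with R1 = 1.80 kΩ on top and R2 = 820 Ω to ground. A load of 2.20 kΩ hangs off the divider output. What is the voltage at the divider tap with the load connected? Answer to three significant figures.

V_out ≈ 8.60 V

The load sits in parallel with R2: R2‖R_L = (820 × 2200) / (820 + 2200) = 597.4 Ω.
V_out = 34.5 × 597.4 / (1800 + 597.4) = 34.5 × 597.4/2397 = 8.60 V.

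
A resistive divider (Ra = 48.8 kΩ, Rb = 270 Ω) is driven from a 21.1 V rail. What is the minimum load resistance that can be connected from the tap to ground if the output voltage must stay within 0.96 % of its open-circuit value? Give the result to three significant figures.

Output resistance R_th = Ra‖Rb = (48800 × 270)/49070 = 268.5 Ω.
The fractional drop is R_th/(R_th + R_L); requiring this ≤ 0.00960 gives R_L ≥ R_th(1/0.00960 − 1) = 268.5 × 103.2 = 27.7 kΩ.

R_L(min) ≈ 27.7 kΩ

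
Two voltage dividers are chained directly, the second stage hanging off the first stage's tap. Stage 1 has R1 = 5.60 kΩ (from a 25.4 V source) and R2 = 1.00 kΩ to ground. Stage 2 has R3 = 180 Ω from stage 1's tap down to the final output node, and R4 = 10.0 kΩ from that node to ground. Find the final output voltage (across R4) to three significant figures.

V_out ≈ 3.49 V

Stage 2 presents R3+R4 = 10180 Ω as a load on stage 1's tap.
Stage 1's lower leg becomes R2‖(R3+R4) = 910.6 Ω, so V_mid = 25.4 × 910.6/6511 = 3.552 V.
Stage 2 is itself unloaded: V_out = V_mid × R4/(R3+R4) = 3.552 × 10000/10180 = 3.49 V.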